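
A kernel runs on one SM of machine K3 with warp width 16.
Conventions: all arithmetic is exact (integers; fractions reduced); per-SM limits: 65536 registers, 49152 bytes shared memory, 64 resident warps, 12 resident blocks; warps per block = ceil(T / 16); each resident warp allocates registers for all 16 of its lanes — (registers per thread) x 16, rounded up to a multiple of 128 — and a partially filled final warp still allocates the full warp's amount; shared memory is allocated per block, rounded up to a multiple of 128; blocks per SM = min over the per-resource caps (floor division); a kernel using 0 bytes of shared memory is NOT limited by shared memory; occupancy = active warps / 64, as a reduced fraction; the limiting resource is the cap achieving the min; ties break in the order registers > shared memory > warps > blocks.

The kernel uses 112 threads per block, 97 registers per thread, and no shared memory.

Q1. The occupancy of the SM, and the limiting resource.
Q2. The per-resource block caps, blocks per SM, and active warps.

Answer: occupancy 35/64, limited by registers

registers: 5 blocks
shared memory: no limit (kernel uses none)
warps: 9 blocks
blocks: 12 blocks

Answer: 5 blocks, 35 active warps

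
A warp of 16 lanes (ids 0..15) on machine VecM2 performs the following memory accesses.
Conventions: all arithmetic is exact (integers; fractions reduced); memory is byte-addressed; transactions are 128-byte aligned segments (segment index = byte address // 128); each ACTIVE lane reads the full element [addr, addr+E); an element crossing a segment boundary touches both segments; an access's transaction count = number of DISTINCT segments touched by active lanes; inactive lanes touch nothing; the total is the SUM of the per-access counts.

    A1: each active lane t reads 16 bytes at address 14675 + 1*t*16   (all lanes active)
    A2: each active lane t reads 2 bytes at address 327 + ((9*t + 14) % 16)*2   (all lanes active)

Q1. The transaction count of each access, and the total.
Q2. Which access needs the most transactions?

A1: 3 transactions
A2: 1 transaction

Answer: 3,1; total 4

Answer: A1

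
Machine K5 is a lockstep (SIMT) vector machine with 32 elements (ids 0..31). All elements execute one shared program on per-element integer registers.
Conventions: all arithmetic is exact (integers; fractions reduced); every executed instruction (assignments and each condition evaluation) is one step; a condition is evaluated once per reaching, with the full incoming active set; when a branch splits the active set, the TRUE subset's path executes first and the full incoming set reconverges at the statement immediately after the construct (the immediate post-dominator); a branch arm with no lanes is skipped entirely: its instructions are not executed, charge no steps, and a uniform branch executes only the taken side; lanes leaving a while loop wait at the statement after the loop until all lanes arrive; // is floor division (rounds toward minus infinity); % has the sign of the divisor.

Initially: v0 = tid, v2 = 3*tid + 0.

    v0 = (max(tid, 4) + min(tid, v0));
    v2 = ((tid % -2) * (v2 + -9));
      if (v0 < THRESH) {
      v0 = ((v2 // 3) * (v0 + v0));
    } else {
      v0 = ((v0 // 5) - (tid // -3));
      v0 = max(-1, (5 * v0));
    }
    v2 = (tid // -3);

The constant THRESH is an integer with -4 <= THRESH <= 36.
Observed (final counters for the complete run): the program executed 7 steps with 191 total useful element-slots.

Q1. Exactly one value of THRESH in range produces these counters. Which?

Answer: THRESH = 5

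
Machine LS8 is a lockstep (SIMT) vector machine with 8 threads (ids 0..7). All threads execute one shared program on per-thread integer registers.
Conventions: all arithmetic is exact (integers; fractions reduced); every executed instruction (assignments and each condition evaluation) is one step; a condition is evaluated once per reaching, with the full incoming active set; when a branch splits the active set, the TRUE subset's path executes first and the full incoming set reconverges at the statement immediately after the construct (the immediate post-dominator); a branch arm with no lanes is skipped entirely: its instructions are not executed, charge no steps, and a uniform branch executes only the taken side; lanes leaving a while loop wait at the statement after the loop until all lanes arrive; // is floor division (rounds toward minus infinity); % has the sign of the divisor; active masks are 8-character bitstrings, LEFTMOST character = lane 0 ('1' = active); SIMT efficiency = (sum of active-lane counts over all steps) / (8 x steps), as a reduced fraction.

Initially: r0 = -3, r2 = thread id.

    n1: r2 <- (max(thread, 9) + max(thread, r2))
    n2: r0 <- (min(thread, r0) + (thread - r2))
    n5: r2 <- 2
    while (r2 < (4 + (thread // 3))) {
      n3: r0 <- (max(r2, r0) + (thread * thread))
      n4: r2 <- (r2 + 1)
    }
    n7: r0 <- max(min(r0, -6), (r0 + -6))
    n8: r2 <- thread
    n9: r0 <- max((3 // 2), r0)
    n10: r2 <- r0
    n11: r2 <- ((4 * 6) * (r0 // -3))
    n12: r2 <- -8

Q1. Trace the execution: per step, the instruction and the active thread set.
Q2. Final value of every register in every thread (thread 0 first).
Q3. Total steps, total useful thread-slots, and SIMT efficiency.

step 0: r2 <- (max(thread, 9) + max(thread, r2)) 11111111
step 1: r0 <- (min(thread, r0) + (thread - r2)) 11111111
step 2: r2 <- 2                      11111111
step 3: eval (r2 < (4 + (thread // 3))) 11111111
step 4: r0 <- (max(r2, r0) + (thread * thread)) 11111111
step 5: r2 <- (r2 + 1)               11111111
step 6: eval (r2 < (4 + (thread // 3))) 11111111
step 7: r0 <- (max(r2, r0) + (thread * thread)) 11111111
step 8: r2 <- (r2 + 1)               11111111
step 9: eval (r2 < (4 + (thread // 3))) 11111111
step 10: r0 <- (max(r2, r0) + (thread * thread)) 00011111
step 11: r2 <- (r2 + 1)               00011111
step 12: eval (r2 < (4 + (thread // 3))) 00011111
step 13: r0 <- (max(r2, r0) + (thread * thread)) 00000011
step 14: r2 <- (r2 + 1)               00000011
step 15: eval (r2 < (4 + (thread // 3))) 00000011
step 16: r0 <- max(min(r0, -6), (r0 + -6)) 11111111
step 17: r2 <- thread                 11111111
step 18: r0 <- max((3 // 2), r0)      11111111
step 19: r2 <- r0                     11111111
step 20: r2 <- ((4 * 6) * (r0 // -3)) 11111111
step 21: r2 <- -8                     11111111

Answer: 22 steps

r0: 1,1,4,23,44,71,140,192
r2: -8,-8,-8,-8,-8,-8,-8,-8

steps = 22; useful = 149; efficiency = 149/176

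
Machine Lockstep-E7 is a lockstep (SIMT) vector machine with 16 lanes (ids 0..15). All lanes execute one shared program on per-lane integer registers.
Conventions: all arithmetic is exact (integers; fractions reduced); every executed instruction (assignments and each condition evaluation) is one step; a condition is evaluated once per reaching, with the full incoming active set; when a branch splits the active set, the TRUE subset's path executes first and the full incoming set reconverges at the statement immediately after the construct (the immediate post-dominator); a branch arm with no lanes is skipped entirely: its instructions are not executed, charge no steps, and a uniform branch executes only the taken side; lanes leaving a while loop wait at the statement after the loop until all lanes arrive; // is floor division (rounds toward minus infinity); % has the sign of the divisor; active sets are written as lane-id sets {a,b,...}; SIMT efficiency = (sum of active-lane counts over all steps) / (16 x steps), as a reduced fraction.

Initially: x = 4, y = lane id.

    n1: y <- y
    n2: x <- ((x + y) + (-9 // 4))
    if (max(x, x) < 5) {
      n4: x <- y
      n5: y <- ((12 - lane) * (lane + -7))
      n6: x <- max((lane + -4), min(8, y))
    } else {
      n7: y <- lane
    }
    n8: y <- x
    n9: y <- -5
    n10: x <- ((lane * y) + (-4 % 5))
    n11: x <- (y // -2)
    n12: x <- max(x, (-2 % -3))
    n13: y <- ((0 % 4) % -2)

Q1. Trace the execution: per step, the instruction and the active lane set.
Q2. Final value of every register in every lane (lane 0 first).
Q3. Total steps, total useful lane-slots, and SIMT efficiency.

step 0: y <- y                       {0,1,2,3,4,5,6,7,8,9,10,11,12,13,14,15}
step 1: x <- ((x + y) + (-9 // 4))   {0,1,2,3,4,5,6,7,8,9,10,11,12,13,14,15}
step 2: eval (max(x, x) < 5)         {0,1,2,3,4,5,6,7,8,9,10,11,12,13,14,15}
step 3: x <- y                       {0,1,2,3}
step 4: y <- ((12 - lane) * (lane + -7)) {0,1,2,3}
step 5: x <- max((lane + -4), min(8, y)) {0,1,2,3}
step 6: y <- lane                    {4,5,6,7,8,9,10,11,12,13,14,15}
step 7: y <- x                       {0,1,2,3,4,5,6,7,8,9,10,11,12,13,14,15}
step 8: y <- -5                      {0,1,2,3,4,5,6,7,8,9,10,11,12,13,14,15}
step 9: x <- ((lane * y) + (-4 % 5)) {0,1,2,3,4,5,6,7,8,9,10,11,12,13,14,15}
step 10: x <- (y // -2)               {0,1,2,3,4,5,6,7,8,9,10,11,12,13,14,15}
step 11: x <- max(x, (-2 % -3))       {0,1,2,3,4,5,6,7,8,9,10,11,12,13,14,15}
step 12: y <- ((0 % 4) % -2)          {0,1,2,3,4,5,6,7,8,9,10,11,12,13,14,15}

Answer: 13 steps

x: 2,2,2,2,2,2,2,2,2,2,2,2,2,2,2,2
y: 0,0,0,0,0,0,0,0,0,0,0,0,0,0,0,0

steps = 13; useful = 168; efficiency = 168/208 = 21/26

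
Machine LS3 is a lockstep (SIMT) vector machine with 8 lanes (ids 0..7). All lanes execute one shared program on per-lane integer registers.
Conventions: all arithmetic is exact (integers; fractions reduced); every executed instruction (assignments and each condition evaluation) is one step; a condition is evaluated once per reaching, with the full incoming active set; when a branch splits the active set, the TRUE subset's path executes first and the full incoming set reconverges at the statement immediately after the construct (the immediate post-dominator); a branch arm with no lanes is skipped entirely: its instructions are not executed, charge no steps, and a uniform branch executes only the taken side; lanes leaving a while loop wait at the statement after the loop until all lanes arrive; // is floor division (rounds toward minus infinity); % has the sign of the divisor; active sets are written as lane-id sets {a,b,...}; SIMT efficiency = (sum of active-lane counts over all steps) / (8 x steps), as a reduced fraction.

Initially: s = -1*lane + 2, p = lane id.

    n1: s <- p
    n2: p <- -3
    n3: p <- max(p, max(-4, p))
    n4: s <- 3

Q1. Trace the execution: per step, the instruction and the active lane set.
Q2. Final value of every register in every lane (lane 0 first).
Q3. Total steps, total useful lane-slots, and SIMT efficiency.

step 0: s <- p                       {0,1,2,3,4,5,6,7}
step 1: p <- -3                      {0,1,2,3,4,5,6,7}
step 2: p <- max(p, max(-4, p))      {0,1,2,3,4,5,6,7}
step 3: s <- 3                       {0,1,2,3,4,5,6,7}

Answer: 4 steps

s: 3,3,3,3,3,3,3,3
p: -3,-3,-3,-3,-3,-3,-3,-3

steps = 4; useful = 32; efficiency = 32/32 = 1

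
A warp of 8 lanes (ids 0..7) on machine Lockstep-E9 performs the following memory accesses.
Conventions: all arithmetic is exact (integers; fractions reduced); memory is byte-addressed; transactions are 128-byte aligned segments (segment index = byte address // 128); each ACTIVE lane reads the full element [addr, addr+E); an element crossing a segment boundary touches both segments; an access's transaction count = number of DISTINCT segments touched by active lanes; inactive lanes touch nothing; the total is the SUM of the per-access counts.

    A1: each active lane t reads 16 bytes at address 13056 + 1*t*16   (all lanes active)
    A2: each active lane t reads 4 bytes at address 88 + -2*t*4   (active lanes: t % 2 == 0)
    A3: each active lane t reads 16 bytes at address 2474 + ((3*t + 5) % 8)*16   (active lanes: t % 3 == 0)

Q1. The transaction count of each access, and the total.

A1: 1 transaction
A2: 1 transaction
A3: 2 transactions

Answer: 1,1,2; total 4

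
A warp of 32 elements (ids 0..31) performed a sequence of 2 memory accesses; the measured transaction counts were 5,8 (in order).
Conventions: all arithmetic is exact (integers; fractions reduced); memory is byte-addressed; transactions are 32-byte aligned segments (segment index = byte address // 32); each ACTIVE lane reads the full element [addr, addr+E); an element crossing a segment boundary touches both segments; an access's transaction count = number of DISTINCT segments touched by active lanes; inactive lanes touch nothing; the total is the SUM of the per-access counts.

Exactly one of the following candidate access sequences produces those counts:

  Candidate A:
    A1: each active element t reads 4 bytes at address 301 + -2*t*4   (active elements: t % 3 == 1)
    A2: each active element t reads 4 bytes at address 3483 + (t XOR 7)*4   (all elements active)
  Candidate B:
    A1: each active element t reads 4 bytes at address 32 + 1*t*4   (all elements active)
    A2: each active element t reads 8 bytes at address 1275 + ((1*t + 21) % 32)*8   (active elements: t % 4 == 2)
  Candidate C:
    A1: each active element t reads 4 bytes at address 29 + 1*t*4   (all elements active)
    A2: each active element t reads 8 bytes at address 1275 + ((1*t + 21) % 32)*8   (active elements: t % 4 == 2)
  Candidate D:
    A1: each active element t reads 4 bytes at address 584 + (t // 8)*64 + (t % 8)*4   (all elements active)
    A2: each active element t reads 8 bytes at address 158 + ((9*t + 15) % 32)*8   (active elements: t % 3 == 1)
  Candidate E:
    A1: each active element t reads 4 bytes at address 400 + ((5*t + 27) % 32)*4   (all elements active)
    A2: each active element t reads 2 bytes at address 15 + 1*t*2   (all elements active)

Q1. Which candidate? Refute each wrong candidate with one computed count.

A: A1 gives 9 transactions, not 5
B: A1 gives 4 transactions, not 5
D: A1 gives 8 transactions, not 5
E: A2 gives 3 transactions, not 8
C: all counts match (5,8)

Answer: C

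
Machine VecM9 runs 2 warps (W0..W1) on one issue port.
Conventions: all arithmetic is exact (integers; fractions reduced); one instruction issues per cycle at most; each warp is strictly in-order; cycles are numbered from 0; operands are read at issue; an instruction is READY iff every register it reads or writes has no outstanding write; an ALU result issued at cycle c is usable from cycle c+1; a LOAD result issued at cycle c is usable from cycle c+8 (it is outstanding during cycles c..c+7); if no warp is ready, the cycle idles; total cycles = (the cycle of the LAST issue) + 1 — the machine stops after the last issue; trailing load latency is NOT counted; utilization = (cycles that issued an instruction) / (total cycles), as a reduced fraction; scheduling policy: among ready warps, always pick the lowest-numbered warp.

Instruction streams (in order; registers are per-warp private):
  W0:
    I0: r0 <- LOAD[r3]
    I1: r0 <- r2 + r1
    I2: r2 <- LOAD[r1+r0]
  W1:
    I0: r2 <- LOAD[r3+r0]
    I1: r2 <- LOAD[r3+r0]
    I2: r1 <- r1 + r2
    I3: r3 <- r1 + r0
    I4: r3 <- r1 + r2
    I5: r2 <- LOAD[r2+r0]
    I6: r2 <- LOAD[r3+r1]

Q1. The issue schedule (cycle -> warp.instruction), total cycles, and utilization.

cycle 0: W0.I0
cycle 1: W1.I0
cycle 2: idle
cycle 3: idle
cycle 4: idle
cycle 5: idle
cycle 6: idle
cycle 7: idle
cycle 8: W0.I1
cycle 9: W0.I2
cycle 10: W1.I1
cycle 11: idle
cycle 12: idle
cycle 13: idle
cycle 14: idle
cycle 15: idle
cycle 16: idle
cycle 17: idle
cycle 18: W1.I2
cycle 19: W1.I3
cycle 20: W1.I4
cycle 21: W1.I5
cycle 22: idle
cycle 23: idle
cycle 24: idle
cycle 25: idle
cycle 26: idle
cycle 27: idle
cycle 28: idle
cycle 29: W1.I6

Answer: 30 cycles, utilization 1/3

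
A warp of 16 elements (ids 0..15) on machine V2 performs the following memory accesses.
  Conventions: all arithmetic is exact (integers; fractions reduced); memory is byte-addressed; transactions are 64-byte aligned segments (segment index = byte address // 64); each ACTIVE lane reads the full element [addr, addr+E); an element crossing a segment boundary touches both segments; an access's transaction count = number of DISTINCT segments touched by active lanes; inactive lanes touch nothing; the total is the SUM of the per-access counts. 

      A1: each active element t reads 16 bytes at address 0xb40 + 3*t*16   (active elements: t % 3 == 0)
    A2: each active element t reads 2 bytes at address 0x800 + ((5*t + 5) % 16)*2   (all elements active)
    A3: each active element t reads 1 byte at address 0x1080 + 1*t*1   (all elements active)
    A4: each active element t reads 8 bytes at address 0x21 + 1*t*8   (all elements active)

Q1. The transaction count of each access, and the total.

A1: 6 transactions
A2: 1 transaction
A3: 1 transaction
A4: 3 transactions

Answer: 6,1,1,3; total 11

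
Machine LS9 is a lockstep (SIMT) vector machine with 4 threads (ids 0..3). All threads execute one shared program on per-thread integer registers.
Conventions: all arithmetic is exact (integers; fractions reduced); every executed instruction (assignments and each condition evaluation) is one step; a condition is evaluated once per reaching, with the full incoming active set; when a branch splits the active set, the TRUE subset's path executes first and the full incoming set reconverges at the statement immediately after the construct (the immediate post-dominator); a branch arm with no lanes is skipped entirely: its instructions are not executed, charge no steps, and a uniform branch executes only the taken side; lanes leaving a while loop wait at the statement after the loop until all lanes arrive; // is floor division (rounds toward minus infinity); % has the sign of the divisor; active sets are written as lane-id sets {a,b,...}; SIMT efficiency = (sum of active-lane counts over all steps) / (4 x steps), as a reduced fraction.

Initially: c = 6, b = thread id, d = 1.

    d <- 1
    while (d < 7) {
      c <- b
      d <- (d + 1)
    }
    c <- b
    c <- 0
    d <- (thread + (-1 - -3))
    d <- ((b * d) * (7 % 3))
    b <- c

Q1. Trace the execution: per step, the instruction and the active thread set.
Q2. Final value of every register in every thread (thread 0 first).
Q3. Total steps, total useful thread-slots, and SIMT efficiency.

step 0: d <- 1                       {0,1,2,3}
step 1: eval (d < 7)                 {0,1,2,3}
step 2: c <- b                       {0,1,2,3}
step 3: d <- (d + 1)                 {0,1,2,3}
step 4: eval (d < 7)                 {0,1,2,3}
step 5: c <- b                       {0,1,2,3}
step 6: d <- (d + 1)                 {0,1,2,3}
step 7: eval (d < 7)                 {0,1,2,3}
step 8: c <- b                       {0,1,2,3}
step 9: d <- (d + 1)                 {0,1,2,3}
step 10: eval (d < 7)                 {0,1,2,3}
step 11: c <- b                       {0,1,2,3}
step 12: d <- (d + 1)                 {0,1,2,3}
step 13: eval (d < 7)                 {0,1,2,3}
step 14: c <- b                       {0,1,2,3}
step 15: d <- (d + 1)                 {0,1,2,3}
step 16: eval (d < 7)                 {0,1,2,3}
step 17: c <- b                       {0,1,2,3}
step 18: d <- (d + 1)                 {0,1,2,3}
step 19: eval (d < 7)                 {0,1,2,3}
step 20: c <- b                       {0,1,2,3}
step 21: c <- 0                       {0,1,2,3}
step 22: d <- (thread + (-1 - -3))    {0,1,2,3}
step 23: d <- ((b * d) * (7 % 3))     {0,1,2,3}
step 24: b <- c                       {0,1,2,3}

Answer: 25 steps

c: 0,0,0,0
b: 0,0,0,0
d: 0,3,8,15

steps = 25; useful = 100; efficiency = 100/100 = 1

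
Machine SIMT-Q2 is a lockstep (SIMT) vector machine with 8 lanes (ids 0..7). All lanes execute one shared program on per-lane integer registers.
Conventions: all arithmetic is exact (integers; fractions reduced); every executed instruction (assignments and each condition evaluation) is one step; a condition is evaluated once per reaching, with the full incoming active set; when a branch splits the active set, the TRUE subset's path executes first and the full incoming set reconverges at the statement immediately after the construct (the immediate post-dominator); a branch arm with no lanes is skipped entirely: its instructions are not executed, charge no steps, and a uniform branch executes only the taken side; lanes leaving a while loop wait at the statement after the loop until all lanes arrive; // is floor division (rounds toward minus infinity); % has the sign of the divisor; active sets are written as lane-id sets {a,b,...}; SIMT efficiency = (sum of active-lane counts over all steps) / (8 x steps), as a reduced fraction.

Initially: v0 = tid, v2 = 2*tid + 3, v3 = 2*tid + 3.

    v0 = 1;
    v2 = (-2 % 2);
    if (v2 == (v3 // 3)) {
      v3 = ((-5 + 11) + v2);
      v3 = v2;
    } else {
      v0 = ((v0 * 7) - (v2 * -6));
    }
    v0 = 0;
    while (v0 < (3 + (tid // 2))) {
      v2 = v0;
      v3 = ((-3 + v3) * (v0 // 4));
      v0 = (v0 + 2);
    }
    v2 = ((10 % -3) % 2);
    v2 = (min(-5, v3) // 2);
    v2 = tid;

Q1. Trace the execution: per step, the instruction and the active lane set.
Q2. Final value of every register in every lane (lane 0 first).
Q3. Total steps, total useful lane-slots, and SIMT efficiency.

step 0: v0 <- 1                      {0,1,2,3,4,5,6,7}
step 1: v2 <- (-2 % 2)               {0,1,2,3,4,5,6,7}
step 2: eval (v2 == (v3 // 3))       {0,1,2,3,4,5,6,7}
step 3: v0 <- ((v0 * 7) - (v2 * -6)) {0,1,2,3,4,5,6,7}
step 4: v0 <- 0                      {0,1,2,3,4,5,6,7}
step 5: eval (v0 < (3 + (tid // 2))) {0,1,2,3,4,5,6,7}
step 6: v2 <- v0                     {0,1,2,3,4,5,6,7}
step 7: v3 <- ((-3 + v3) * (v0 // 4)) {0,1,2,3,4,5,6,7}
step 8: v0 <- (v0 + 2)               {0,1,2,3,4,5,6,7}
step 9: eval (v0 < (3 + (tid // 2))) {0,1,2,3,4,5,6,7}
step 10: v2 <- v0                     {0,1,2,3,4,5,6,7}
step 11: v3 <- ((-3 + v3) * (v0 // 4)) {0,1,2,3,4,5,6,7}
step 12: v0 <- (v0 + 2)               {0,1,2,3,4,5,6,7}
step 13: eval (v0 < (3 + (tid // 2))) {0,1,2,3,4,5,6,7}
step 14: v2 <- v0                     {4,5,6,7}
step 15: v3 <- ((-3 + v3) * (v0 // 4)) {4,5,6,7}
step 16: v0 <- (v0 + 2)               {4,5,6,7}
step 17: eval (v0 < (3 + (tid // 2))) {4,5,6,7}
step 18: v2 <- ((10 % -3) % 2)        {0,1,2,3,4,5,6,7}
step 19: v2 <- (min(-5, v3) // 2)     {0,1,2,3,4,5,6,7}
step 20: v2 <- tid                    {0,1,2,3,4,5,6,7}

Answer: 21 steps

v0: 4,4,4,4,6,6,6,6
v2: 0,1,2,3,4,5,6,7
v3: 0,0,0,0,-3,-3,-3,-3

steps = 21; useful = 152; efficiency = 152/168 = 19/21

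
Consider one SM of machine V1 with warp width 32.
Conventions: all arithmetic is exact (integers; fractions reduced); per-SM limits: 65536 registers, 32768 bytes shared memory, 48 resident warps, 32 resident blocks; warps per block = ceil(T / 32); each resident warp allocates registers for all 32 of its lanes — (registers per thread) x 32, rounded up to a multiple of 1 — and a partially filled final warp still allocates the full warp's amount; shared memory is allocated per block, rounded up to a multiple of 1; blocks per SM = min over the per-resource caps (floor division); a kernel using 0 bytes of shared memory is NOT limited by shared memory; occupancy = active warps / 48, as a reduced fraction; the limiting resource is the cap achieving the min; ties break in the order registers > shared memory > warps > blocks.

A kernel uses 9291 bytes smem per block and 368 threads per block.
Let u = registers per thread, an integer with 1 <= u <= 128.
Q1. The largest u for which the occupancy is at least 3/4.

Answer: u = 56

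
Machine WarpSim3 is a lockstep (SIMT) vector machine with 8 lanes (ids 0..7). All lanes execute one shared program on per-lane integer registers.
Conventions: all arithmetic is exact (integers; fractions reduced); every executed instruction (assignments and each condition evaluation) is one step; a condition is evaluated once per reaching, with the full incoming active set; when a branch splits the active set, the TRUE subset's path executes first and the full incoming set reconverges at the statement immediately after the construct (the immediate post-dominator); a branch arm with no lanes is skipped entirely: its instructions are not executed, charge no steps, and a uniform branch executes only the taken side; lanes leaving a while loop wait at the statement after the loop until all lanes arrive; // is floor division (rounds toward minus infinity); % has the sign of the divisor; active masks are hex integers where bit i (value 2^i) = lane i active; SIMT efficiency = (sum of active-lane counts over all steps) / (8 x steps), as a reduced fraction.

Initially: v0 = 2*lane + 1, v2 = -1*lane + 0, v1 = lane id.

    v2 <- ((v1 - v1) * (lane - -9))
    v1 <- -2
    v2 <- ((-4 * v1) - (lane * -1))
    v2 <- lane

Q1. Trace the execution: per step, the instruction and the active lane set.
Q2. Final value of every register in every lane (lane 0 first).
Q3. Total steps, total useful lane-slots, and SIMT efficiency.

step 0: v2 <- ((v1 - v1) * (lane - -9)) 0xff
step 1: v1 <- -2                     0xff
step 2: v2 <- ((-4 * v1) - (lane * -1)) 0xff
step 3: v2 <- lane                   0xff

Answer: 4 steps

v0: 1,3,5,7,9,11,13,15
v2: 0,1,2,3,4,5,6,7
v1: -2,-2,-2,-2,-2,-2,-2,-2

steps = 4; useful = 32; efficiency = 32/32 = 1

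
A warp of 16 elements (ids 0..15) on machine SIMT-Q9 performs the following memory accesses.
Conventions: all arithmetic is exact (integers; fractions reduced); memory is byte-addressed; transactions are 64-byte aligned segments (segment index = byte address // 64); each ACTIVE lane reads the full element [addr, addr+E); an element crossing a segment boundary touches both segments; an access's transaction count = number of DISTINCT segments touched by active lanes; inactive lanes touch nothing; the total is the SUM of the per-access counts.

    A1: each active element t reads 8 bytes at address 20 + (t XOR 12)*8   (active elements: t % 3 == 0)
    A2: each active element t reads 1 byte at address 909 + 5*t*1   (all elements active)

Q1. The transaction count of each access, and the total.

A1: 3 transactions
A2: 2 transactions

Answer: 3,2; total 5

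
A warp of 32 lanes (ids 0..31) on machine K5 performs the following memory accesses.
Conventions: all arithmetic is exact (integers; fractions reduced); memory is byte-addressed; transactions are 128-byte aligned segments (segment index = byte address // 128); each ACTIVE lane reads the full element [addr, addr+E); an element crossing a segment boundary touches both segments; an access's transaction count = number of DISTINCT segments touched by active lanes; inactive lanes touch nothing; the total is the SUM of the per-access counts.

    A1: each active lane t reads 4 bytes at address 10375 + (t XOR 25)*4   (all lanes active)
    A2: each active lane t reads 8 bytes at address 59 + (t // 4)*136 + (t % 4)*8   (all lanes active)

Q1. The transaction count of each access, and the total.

A1: 2 transactions
A2: 9 transactions

Answer: 2,9; total 11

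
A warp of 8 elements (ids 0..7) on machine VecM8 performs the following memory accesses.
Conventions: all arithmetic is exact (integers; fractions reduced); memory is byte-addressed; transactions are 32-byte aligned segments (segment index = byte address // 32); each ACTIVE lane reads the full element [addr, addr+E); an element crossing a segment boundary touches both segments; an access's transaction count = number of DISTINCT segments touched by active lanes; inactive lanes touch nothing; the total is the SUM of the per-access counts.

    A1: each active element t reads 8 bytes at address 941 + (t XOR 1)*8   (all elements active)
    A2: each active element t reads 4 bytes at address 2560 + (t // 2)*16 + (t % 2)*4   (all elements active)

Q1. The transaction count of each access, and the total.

A1: 3 transactions
A2: 2 transactions

Answer: 3,2; total 5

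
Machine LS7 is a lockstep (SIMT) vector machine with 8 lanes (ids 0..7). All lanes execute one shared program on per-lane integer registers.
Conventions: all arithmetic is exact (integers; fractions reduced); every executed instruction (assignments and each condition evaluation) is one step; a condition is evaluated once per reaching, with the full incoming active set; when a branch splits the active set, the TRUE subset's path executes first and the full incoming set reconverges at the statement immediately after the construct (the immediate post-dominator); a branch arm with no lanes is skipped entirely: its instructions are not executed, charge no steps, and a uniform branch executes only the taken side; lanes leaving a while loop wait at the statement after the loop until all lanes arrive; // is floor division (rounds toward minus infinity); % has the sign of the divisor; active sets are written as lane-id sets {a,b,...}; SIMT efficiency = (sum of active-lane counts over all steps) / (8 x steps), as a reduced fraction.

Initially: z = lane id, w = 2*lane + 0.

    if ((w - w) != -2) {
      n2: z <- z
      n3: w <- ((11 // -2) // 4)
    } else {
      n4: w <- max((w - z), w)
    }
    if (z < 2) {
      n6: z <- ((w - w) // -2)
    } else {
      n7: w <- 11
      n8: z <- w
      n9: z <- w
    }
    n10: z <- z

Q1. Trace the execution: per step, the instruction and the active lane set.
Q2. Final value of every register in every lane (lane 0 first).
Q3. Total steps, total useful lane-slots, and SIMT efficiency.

step 0: eval ((w - w) != -2)         {0,1,2,3,4,5,6,7}
step 1: z <- z                       {0,1,2,3,4,5,6,7}
step 2: w <- ((11 // -2) // 4)       {0,1,2,3,4,5,6,7}
step 3: eval (z < 2)                 {0,1,2,3,4,5,6,7}
step 4: z <- ((w - w) // -2)         {0,1}
step 5: w <- 11                      {2,3,4,5,6,7}
step 6: z <- w                       {2,3,4,5,6,7}
step 7: z <- w                       {2,3,4,5,6,7}
step 8: z <- z                       {0,1,2,3,4,5,6,7}

Answer: 9 steps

z: 0,0,11,11,11,11,11,11
w: -2,-2,11,11,11,11,11,11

steps = 9; useful = 60; efficiency = 60/72 = 5/6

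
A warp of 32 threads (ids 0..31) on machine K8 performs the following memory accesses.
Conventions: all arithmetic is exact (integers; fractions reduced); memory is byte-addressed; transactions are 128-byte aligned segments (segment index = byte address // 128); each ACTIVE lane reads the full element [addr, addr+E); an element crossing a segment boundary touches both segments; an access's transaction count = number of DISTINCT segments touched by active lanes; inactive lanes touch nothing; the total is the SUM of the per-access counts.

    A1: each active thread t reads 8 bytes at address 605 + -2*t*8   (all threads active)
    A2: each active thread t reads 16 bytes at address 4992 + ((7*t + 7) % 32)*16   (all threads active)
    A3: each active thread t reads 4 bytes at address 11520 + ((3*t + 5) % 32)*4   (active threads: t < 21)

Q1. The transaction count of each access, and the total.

A1: 5 transactions
A2: 4 transactions
A3: 1 transaction

Answer: 5,4,1; total 10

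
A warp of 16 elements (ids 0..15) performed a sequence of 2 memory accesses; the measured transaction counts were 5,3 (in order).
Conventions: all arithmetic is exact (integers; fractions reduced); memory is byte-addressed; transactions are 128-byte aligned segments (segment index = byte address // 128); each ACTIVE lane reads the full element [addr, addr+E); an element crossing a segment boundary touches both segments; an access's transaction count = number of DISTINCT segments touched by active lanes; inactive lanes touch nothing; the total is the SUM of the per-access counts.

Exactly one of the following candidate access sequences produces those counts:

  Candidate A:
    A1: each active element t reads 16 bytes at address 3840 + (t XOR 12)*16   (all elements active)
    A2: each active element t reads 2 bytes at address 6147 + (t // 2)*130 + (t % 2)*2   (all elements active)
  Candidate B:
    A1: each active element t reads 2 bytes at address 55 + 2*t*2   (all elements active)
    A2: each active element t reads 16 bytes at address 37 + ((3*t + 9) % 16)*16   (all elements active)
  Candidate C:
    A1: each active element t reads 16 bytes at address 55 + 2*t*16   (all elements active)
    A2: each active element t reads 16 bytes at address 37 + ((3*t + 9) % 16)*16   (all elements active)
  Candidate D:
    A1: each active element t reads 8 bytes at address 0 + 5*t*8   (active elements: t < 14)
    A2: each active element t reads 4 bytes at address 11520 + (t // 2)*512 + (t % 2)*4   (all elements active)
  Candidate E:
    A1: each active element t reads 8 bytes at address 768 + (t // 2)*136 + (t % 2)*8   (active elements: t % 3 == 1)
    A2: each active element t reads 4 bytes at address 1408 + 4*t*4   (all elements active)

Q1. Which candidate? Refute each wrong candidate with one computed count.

A: A1 gives 2 transactions, not 5
B: A1 gives 1 transaction, not 5
D: A2 gives 8 transactions, not 3
E: A2 gives 2 transactions, not 3
C: all counts match (5,3)

Answer: C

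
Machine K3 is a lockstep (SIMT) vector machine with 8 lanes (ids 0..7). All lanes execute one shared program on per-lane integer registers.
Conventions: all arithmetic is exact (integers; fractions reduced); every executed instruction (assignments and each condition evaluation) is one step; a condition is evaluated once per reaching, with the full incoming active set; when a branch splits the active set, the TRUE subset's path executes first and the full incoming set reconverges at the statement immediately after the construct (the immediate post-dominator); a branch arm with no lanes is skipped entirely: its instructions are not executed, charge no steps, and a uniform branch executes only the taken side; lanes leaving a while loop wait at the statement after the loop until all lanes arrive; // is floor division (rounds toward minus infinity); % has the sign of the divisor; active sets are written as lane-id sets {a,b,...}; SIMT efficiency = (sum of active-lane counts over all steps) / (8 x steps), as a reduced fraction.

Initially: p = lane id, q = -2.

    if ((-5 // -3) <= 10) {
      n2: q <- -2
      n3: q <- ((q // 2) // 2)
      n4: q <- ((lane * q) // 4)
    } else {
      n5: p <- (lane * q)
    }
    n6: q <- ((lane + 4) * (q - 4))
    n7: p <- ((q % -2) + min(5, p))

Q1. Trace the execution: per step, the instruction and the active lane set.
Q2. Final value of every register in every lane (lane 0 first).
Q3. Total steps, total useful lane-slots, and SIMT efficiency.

step 0: eval ((-5 // -3) <= 10)      {0,1,2,3,4,5,6,7}
step 1: q <- -2                      {0,1,2,3,4,5,6,7}
step 2: q <- ((q // 2) // 2)         {0,1,2,3,4,5,6,7}
step 3: q <- ((lane * q) // 4)       {0,1,2,3,4,5,6,7}
step 4: q <- ((lane + 4) * (q - 4))  {0,1,2,3,4,5,6,7}
step 5: p <- ((q % -2) + min(5, p))  {0,1,2,3,4,5,6,7}

Answer: 6 steps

p: 0,0,2,2,4,5,5,5
q: -16,-25,-30,-35,-40,-54,-60,-66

steps = 6; useful = 48; efficiency = 48/48 = 1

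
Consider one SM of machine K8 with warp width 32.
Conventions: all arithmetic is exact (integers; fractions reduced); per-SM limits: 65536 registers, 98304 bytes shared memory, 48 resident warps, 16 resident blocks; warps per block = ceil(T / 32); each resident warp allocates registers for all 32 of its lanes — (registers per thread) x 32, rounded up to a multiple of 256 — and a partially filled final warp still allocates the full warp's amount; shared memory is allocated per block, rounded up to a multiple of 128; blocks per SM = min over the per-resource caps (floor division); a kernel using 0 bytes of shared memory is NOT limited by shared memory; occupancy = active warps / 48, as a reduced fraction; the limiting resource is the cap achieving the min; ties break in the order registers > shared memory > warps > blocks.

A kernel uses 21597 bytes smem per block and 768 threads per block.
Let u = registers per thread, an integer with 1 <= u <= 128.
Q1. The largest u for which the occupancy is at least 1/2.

Answer: u = 80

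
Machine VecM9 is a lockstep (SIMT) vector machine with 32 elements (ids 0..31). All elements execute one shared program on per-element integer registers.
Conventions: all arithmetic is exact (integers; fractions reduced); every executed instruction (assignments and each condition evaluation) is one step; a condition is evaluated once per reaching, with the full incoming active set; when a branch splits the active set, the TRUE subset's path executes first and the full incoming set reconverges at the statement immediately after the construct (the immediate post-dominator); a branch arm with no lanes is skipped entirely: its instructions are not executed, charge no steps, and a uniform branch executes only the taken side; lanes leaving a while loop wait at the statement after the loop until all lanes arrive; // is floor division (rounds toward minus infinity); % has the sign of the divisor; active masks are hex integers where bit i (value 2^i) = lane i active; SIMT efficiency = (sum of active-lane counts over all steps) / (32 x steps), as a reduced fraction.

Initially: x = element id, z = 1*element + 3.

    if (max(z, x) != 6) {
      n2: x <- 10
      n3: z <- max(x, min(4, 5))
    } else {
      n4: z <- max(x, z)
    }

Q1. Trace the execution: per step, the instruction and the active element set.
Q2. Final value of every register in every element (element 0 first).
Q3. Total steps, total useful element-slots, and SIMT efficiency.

step 0: eval (max(z, x) != 6)        0xffffffff
step 1: x <- 10                      0xfffffff7
step 2: z <- max(x, min(4, 5))       0xfffffff7
step 3: z <- max(x, z)               0x00000008

Answer: 4 steps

x: 10,10,10,3,10,10,10,10,10,10,10,10,10,10,10,10,10,10,10,10,10,10,10,10,10,10,10,10,10,10,10,10
z: 10,10,10,6,10,10,10,10,10,10,10,10,10,10,10,10,10,10,10,10,10,10,10,10,10,10,10,10,10,10,10,10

steps = 4; useful = 95; efficiency = 95/128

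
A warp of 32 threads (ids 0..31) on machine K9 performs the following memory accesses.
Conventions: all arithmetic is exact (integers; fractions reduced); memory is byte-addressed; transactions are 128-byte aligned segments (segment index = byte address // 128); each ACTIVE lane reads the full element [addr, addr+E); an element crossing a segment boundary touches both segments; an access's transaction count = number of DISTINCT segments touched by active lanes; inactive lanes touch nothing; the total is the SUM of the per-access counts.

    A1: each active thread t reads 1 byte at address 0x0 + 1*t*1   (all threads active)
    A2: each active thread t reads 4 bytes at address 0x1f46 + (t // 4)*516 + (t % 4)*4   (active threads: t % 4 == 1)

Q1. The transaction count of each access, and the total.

A1: 1 transaction
A2: 8 transactions

Answer: 1,8; total 9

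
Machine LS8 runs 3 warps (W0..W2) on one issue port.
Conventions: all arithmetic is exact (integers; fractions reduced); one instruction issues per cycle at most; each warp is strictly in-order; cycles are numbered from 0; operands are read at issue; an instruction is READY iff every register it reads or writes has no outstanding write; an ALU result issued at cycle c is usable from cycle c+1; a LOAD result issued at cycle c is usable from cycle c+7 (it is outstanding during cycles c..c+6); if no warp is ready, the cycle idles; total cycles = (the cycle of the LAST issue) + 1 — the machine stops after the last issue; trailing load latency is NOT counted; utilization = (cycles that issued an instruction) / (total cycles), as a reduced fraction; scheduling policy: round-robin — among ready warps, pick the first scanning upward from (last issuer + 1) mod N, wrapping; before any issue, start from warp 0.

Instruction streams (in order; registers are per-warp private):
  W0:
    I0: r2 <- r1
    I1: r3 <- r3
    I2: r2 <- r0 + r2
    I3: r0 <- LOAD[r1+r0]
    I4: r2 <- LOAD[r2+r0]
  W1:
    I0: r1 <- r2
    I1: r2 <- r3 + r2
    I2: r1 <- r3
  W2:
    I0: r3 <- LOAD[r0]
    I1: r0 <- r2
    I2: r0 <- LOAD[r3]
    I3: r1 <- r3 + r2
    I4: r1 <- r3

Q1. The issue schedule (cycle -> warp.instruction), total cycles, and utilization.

cycle 0: W0.I0
cycle 1: W1.I0
cycle 2: W2.I0
cycle 3: W0.I1
cycle 4: W1.I1
cycle 5: W2.I1
cycle 6: W0.I2
cycle 7: W1.I2
cycle 8: W0.I3
cycle 9: W2.I2
cycle 10: W2.I3
cycle 11: W2.I4
cycle 12: idle
cycle 13: idle
cycle 14: idle
cycle 15: W0.I4

Answer: 16 cycles, utilization 13/16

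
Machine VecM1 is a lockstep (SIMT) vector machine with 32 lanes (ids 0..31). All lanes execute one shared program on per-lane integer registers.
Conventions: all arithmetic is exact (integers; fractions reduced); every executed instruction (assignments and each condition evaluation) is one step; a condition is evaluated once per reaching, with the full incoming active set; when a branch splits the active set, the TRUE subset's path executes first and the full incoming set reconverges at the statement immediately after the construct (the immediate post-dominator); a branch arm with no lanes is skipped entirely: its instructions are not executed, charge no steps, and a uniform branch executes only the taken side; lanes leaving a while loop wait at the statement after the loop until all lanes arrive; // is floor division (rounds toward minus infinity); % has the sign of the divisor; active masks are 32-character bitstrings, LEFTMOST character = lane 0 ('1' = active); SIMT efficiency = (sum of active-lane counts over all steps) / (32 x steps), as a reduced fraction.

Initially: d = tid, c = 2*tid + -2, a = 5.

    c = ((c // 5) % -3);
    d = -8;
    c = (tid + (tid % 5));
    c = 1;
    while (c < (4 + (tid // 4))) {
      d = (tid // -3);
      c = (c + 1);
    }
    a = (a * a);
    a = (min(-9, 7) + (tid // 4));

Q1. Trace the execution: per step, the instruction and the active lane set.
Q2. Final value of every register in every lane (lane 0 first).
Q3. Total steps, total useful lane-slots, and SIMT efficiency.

step 0: c <- ((c // 5) % -3)         11111111111111111111111111111111
step 1: d <- -8                      11111111111111111111111111111111
step 2: c <- (tid + (tid % 5))       11111111111111111111111111111111
step 3: c <- 1                       11111111111111111111111111111111
step 4: eval (c < (4 + (tid // 4)))  11111111111111111111111111111111
step 5: d <- (tid // -3)             11111111111111111111111111111111
step 6: c <- (c + 1)                 11111111111111111111111111111111
step 7: eval (c < (4 + (tid // 4)))  11111111111111111111111111111111
step 8: d <- (tid // -3)             11111111111111111111111111111111
step 9: c <- (c + 1)                 11111111111111111111111111111111
step 10: eval (c < (4 + (tid // 4)))  11111111111111111111111111111111
step 11: d <- (tid // -3)             11111111111111111111111111111111
step 12: c <- (c + 1)                 11111111111111111111111111111111
step 13: eval (c < (4 + (tid // 4)))  11111111111111111111111111111111
step 14: d <- (tid // -3)             00001111111111111111111111111111
step 15: c <- (c + 1)                 00001111111111111111111111111111
step 16: eval (c < (4 + (tid // 4)))  00001111111111111111111111111111
step 17: d <- (tid // -3)             00000000111111111111111111111111
step 18: c <- (c + 1)                 00000000111111111111111111111111
step 19: eval (c < (4 + (tid // 4)))  00000000111111111111111111111111
step 20: d <- (tid // -3)             00000000000011111111111111111111
step 21: c <- (c + 1)                 00000000000011111111111111111111
step 22: eval (c < (4 + (tid // 4)))  00000000000011111111111111111111
step 23: d <- (tid // -3)             00000000000000001111111111111111
step 24: c <- (c + 1)                 00000000000000001111111111111111
step 25: eval (c < (4 + (tid // 4)))  00000000000000001111111111111111
step 26: d <- (tid // -3)             00000000000000000000111111111111
step 27: c <- (c + 1)                 00000000000000000000111111111111
step 28: eval (c < (4 + (tid // 4)))  00000000000000000000111111111111
step 29: d <- (tid // -3)             00000000000000000000000011111111
step 30: c <- (c + 1)                 00000000000000000000000011111111
step 31: eval (c < (4 + (tid // 4)))  00000000000000000000000011111111
step 32: d <- (tid // -3)             00000000000000000000000000001111
step 33: c <- (c + 1)                 00000000000000000000000000001111
step 34: eval (c < (4 + (tid // 4)))  00000000000000000000000000001111
step 35: a <- (a * a)                 11111111111111111111111111111111
step 36: a <- (min(-9, 7) + (tid // 4)) 11111111111111111111111111111111

Answer: 37 steps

d: 0,-1,-1,-1,-2,-2,-2,-3,-3,-3,-4,-4,-4,-5,-5,-5,-6,-6,-6,-7,-7,-7,-8,-8,-8,-9,-9,-9,-10,-10,-10,-11
c: 4,4,4,4,5,5,5,5,6,6,6,6,7,7,7,7,8,8,8,8,9,9,9,9,10,10,10,10,11,11,11,11
a: -9,-9,-9,-9,-8,-8,-8,-8,-7,-7,-7,-7,-6,-6,-6,-6,-5,-5,-5,-5,-4,-4,-4,-4,-3,-3,-3,-3,-2,-2,-2,-2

steps = 37; useful = 848; efficiency = 848/1184 = 53/74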